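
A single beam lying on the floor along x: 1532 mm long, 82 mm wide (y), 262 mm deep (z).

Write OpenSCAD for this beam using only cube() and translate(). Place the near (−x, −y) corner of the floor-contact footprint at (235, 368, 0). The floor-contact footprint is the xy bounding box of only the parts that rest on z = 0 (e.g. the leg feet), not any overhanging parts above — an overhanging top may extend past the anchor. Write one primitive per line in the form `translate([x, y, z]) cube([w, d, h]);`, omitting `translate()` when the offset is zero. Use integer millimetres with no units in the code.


translate([235, 368, 0]) cube([1532, 82, 262]);


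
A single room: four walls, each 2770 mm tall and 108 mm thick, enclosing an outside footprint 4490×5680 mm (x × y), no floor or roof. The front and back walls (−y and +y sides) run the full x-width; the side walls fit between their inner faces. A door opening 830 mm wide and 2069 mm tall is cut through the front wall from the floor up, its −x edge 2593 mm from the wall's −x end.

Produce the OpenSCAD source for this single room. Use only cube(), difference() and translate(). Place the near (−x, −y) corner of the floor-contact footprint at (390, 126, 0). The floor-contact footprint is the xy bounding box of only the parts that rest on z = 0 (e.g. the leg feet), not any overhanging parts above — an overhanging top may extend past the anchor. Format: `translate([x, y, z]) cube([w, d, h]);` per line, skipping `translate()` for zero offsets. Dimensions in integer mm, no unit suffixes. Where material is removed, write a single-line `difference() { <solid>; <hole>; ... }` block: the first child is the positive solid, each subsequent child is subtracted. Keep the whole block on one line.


difference() { translate([390, 126, 0]) cube([4490, 108, 2770]); translate([2983, 126, 0]) cube([830, 108, 2069]); }
translate([390, 5698, 0]) cube([4490, 108, 2770]);
translate([390, 234, 0]) cube([108, 5464, 2770]);
translate([4772, 234, 0]) cube([108, 5464, 2770]);


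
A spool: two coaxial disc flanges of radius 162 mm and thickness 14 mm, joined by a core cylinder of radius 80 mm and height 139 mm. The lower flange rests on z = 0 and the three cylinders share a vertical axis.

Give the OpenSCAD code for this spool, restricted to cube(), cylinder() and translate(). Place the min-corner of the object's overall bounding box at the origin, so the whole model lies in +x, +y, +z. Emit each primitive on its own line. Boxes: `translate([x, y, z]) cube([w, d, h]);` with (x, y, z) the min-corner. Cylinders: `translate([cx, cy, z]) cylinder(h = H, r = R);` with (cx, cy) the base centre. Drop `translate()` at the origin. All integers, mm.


translate([162, 162, 0]) cylinder(h = 14, r = 162);
translate([162, 162, 14]) cylinder(h = 139, r = 80);
translate([162, 162, 153]) cylinder(h = 14, r = 162);


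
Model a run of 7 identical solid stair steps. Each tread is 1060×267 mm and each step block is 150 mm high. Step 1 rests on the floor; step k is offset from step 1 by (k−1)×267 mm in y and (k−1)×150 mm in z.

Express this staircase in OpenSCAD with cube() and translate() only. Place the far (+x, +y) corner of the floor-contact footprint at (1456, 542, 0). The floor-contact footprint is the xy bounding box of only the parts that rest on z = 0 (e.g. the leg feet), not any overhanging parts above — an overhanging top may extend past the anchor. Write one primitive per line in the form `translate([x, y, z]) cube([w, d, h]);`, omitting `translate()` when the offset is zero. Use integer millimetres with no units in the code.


translate([396, 275, 0]) cube([1060, 267, 150]);
translate([396, 542, 150]) cube([1060, 267, 150]);
translate([396, 809, 300]) cube([1060, 267, 150]);
translate([396, 1076, 450]) cube([1060, 267, 150]);
translate([396, 1343, 600]) cube([1060, 267, 150]);
translate([396, 1610, 750]) cube([1060, 267, 150]);
translate([396, 1877, 900]) cube([1060, 267, 150]);


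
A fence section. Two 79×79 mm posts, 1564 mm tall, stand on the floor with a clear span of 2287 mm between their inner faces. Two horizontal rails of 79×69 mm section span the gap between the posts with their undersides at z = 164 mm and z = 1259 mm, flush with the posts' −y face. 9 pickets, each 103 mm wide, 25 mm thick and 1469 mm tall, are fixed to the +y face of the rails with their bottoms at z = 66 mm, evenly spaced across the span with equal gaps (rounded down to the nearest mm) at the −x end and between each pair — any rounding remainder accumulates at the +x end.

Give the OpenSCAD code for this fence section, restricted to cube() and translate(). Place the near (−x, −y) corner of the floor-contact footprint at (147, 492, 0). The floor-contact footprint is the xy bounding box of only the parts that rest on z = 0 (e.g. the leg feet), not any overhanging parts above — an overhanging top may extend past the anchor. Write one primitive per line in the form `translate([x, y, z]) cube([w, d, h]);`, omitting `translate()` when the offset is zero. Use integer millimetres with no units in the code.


translate([147, 492, 0]) cube([79, 79, 1564]);
translate([2513, 492, 0]) cube([79, 79, 1564]);
translate([226, 492, 164]) cube([2287, 79, 69]);
translate([226, 492, 1259]) cube([2287, 79, 69]);
translate([362, 571, 66]) cube([103, 25, 1469]);
translate([601, 571, 66]) cube([103, 25, 1469]);
translate([840, 571, 66]) cube([103, 25, 1469]);
translate([1079, 571, 66]) cube([103, 25, 1469]);
translate([1318, 571, 66]) cube([103, 25, 1469]);
translate([1557, 571, 66]) cube([103, 25, 1469]);
translate([1796, 571, 66]) cube([103, 25, 1469]);
translate([2035, 571, 66]) cube([103, 25, 1469]);
translate([2274, 571, 66]) cube([103, 25, 1469]);


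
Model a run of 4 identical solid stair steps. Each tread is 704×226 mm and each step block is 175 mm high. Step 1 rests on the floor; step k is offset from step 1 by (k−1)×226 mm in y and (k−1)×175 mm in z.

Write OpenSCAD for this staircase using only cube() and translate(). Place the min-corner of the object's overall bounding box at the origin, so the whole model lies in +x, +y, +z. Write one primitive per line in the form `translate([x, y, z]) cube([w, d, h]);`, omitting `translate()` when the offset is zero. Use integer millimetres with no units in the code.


cube([704, 226, 175]);
translate([0, 226, 175]) cube([704, 226, 175]);
translate([0, 452, 350]) cube([704, 226, 175]);
translate([0, 678, 525]) cube([704, 226, 175]);


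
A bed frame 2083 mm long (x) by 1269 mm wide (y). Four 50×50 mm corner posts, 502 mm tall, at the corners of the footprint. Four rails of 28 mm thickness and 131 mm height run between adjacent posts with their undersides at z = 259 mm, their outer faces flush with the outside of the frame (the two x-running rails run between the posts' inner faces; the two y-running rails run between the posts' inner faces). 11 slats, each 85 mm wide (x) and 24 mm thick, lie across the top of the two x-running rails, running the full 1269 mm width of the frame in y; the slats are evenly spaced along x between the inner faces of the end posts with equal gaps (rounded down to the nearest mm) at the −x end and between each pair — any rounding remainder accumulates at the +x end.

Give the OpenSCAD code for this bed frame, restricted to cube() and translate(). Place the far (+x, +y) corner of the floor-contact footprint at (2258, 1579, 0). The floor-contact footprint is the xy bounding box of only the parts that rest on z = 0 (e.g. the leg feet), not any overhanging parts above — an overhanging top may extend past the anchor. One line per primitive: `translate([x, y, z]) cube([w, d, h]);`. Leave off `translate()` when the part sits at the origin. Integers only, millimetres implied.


translate([175, 310, 0]) cube([50, 50, 502]);
translate([175, 1529, 0]) cube([50, 50, 502]);
translate([2208, 310, 0]) cube([50, 50, 502]);
translate([2208, 1529, 0]) cube([50, 50, 502]);
translate([225, 310, 259]) cube([1983, 28, 131]);
translate([225, 1551, 259]) cube([1983, 28, 131]);
translate([175, 360, 259]) cube([28, 1169, 131]);
translate([2230, 360, 259]) cube([28, 1169, 131]);
translate([312, 310, 390]) cube([85, 1269, 24]);
translate([484, 310, 390]) cube([85, 1269, 24]);
translate([656, 310, 390]) cube([85, 1269, 24]);
translate([828, 310, 390]) cube([85, 1269, 24]);
translate([1000, 310, 390]) cube([85, 1269, 24]);
translate([1172, 310, 390]) cube([85, 1269, 24]);
translate([1344, 310, 390]) cube([85, 1269, 24]);
translate([1516, 310, 390]) cube([85, 1269, 24]);
translate([1688, 310, 390]) cube([85, 1269, 24]);
translate([1860, 310, 390]) cube([85, 1269, 24]);
translate([2032, 310, 390]) cube([85, 1269, 24]);


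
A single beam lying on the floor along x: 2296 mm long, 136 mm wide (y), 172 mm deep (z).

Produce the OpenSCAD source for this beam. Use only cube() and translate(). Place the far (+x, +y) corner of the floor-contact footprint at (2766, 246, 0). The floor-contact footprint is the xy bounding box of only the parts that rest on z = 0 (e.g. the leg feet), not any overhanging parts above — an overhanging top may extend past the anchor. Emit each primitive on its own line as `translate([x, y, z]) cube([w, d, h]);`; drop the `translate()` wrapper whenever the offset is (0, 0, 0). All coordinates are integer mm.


translate([470, 110, 0]) cube([2296, 136, 172]);


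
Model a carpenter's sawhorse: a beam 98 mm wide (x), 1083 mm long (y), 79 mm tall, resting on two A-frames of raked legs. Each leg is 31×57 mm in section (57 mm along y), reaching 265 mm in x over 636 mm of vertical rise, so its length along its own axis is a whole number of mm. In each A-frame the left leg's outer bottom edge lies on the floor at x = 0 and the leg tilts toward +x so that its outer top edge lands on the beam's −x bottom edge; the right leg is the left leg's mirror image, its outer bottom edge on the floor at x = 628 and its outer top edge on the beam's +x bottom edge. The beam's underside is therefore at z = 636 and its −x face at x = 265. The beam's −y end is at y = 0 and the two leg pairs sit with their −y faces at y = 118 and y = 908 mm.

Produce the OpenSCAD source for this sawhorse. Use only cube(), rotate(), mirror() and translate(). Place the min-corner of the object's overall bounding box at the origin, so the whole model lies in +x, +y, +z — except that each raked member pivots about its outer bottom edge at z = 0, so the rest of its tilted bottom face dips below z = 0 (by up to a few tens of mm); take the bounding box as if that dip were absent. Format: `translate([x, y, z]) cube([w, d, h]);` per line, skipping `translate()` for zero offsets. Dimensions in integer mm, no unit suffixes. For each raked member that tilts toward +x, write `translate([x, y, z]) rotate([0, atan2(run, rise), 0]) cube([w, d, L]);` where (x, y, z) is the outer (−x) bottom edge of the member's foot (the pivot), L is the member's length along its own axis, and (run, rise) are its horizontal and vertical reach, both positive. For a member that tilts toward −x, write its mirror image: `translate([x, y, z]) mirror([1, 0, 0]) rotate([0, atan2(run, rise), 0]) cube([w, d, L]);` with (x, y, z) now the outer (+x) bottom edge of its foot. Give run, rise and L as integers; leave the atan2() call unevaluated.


// leg length = √(265² + 636²) = 689
// right-leg outer foot x = 2·265 + 98 = 628
// beam min-corner = (265, 0, 636)
translate([265, 0, 636]) cube([98, 1083, 79]);
translate([0, 118, 0]) rotate([0, atan2(265, 636), 0]) cube([31, 57, 689]);
translate([628, 118, 0]) mirror([1, 0, 0]) rotate([0, atan2(265, 636), 0]) cube([31, 57, 689]);
translate([0, 908, 0]) rotate([0, atan2(265, 636), 0]) cube([31, 57, 689]);
translate([628, 908, 0]) mirror([1, 0, 0]) rotate([0, atan2(265, 636), 0]) cube([31, 57, 689]);


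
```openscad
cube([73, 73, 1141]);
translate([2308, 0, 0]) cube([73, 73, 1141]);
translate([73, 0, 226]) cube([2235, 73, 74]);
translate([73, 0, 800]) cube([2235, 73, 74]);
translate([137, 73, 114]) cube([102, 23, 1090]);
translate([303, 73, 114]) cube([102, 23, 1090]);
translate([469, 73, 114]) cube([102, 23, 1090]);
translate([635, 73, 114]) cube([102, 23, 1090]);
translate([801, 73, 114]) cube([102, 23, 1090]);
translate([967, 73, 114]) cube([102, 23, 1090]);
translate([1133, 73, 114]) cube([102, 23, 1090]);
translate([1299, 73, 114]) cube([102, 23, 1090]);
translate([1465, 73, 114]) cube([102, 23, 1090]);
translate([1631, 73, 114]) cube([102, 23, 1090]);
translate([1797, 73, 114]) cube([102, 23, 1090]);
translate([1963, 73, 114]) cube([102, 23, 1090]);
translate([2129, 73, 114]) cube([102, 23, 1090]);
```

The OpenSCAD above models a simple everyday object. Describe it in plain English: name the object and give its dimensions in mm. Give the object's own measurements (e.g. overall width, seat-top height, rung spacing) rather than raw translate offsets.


A fence section. Two 73×73 mm posts, 1141 mm tall, stand on the floor with a clear span of 2235 mm between their inner faces. Two horizontal rails of 73×74 mm section span the gap between the posts with their undersides at z = 226 mm and z = 800 mm, flush with the posts' −y face. 13 pickets, each 102 mm wide, 23 mm thick and 1090 mm tall, are fixed to the +y face of the rails with their bottoms at z = 114 mm, spaced across the span with a 64 mm gap after the −x post and between neighbouring pickets, with 77 mm left before the +x post.


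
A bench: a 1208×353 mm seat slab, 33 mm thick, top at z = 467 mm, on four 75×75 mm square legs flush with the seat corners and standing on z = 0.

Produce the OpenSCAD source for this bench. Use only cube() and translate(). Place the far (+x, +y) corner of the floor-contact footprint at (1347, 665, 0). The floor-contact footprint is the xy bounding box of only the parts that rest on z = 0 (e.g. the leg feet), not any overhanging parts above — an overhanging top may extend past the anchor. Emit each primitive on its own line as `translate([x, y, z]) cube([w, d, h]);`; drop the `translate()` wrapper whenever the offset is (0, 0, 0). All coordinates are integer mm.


translate([139, 312, 434]) cube([1208, 353, 33]);
translate([139, 312, 0]) cube([75, 75, 434]);
translate([139, 590, 0]) cube([75, 75, 434]);
translate([1272, 312, 0]) cube([75, 75, 434]);
translate([1272, 590, 0]) cube([75, 75, 434]);


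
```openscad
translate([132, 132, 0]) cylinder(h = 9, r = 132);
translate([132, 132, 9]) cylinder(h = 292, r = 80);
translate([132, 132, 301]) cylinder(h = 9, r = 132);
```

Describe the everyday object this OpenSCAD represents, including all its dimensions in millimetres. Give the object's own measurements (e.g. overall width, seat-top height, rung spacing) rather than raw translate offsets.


A spool: two coaxial disc flanges of radius 132 mm and thickness 9 mm, joined by a core cylinder of radius 80 mm and height 292 mm. The lower flange rests on z = 0 and the three cylinders share a vertical axis.


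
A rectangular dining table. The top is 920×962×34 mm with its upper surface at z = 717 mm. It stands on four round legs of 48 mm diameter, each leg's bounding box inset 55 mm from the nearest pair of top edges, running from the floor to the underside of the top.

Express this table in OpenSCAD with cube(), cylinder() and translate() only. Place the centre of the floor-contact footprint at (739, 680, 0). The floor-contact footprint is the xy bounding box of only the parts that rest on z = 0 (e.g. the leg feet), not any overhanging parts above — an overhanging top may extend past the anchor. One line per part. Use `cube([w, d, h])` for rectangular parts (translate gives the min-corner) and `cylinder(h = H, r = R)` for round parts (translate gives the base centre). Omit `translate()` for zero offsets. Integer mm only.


translate([279, 199, 683]) cube([920, 962, 34]);
translate([358, 278, 0]) cylinder(h = 683, r = 24);
translate([1120, 278, 0]) cylinder(h = 683, r = 24);
translate([358, 1082, 0]) cylinder(h = 683, r = 24);
translate([1120, 1082, 0]) cylinder(h = 683, r = 24);


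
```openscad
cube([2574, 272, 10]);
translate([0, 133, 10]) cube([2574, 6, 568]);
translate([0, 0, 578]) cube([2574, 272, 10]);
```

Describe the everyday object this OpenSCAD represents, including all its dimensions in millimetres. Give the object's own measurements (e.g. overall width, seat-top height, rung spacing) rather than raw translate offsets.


An I-beam lying along x, 2574 mm long. Overall section height 588 mm. Two flanges 272 mm wide (y) and 10 mm thick, one on the floor and one at the top; a web 6 mm thick runs between them, centred on the flange width.


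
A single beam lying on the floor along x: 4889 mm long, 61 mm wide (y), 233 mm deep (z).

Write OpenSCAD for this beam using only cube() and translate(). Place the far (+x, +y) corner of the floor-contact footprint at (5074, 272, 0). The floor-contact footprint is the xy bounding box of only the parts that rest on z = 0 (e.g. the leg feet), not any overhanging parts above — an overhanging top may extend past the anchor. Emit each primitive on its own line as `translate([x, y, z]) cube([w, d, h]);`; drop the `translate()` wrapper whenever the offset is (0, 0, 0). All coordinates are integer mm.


translate([185, 211, 0]) cube([4889, 61, 233]);


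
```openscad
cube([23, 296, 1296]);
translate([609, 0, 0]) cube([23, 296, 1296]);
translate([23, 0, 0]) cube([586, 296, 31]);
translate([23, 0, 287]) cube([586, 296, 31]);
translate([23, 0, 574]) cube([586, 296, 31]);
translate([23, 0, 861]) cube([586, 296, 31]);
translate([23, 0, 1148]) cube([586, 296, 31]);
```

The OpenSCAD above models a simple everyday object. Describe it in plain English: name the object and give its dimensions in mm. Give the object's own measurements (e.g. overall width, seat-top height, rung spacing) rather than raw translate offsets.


An open bookshelf. Two side panels, each 23 mm thick, 296 mm deep and 1296 mm tall, stand 632 mm apart (outside-to-outside). Between them sit 5 shelves, each 31 mm thick and 296 mm deep, spanning the full gap between the sides. The bottom shelf rests on the floor (its underside at z = 0) and the clear gap between one shelf's top and the next shelf's underside is 256 mm.


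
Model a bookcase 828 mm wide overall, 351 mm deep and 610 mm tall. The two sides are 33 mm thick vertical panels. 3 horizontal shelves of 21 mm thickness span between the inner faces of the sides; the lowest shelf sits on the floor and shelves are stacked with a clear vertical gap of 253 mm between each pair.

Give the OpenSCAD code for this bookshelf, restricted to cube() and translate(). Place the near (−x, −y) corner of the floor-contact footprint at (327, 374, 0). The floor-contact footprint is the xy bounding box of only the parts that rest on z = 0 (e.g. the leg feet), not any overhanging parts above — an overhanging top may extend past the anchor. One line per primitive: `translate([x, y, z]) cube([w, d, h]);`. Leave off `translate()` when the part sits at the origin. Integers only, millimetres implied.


translate([327, 374, 0]) cube([33, 351, 610]);
translate([1122, 374, 0]) cube([33, 351, 610]);
translate([360, 374, 0]) cube([762, 351, 21]);
translate([360, 374, 274]) cube([762, 351, 21]);
translate([360, 374, 548]) cube([762, 351, 21]);


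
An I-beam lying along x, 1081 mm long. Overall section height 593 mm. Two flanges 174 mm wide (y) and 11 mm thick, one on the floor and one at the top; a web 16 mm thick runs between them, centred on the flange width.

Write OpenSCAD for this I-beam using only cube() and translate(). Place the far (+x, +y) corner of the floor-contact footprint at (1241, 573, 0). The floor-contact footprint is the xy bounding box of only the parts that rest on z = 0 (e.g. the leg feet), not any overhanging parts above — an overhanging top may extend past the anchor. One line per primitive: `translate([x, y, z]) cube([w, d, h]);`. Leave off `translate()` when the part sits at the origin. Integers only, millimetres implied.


translate([160, 399, 0]) cube([1081, 174, 11]);
translate([160, 478, 11]) cube([1081, 16, 571]);
translate([160, 399, 582]) cube([1081, 174, 11]);


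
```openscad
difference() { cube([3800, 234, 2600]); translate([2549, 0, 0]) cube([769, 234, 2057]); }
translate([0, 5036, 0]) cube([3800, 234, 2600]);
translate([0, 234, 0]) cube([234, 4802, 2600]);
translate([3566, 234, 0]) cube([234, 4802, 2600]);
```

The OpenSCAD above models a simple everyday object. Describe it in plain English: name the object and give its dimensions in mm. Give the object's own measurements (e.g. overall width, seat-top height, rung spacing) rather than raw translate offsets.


A single room: four walls, each 2600 mm tall and 234 mm thick, enclosing an outside footprint 3800×5270 mm (x × y), no floor or roof. The front and back walls (−y and +y sides) run the full x-width; the side walls fit between their inner faces. A door opening 769 mm wide and 2057 mm tall is cut through the front wall from the floor up, its −x edge 2549 mm from the wall's −x end.


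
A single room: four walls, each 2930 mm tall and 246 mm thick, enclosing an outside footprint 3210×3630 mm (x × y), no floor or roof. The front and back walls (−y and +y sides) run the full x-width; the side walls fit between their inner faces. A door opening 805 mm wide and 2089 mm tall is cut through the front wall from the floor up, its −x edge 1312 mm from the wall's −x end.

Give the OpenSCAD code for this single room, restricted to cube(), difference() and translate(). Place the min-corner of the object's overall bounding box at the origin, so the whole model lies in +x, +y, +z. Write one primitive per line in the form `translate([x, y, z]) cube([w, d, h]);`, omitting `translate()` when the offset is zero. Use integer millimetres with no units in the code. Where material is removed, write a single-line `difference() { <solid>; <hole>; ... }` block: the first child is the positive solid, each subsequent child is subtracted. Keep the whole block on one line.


difference() { cube([3210, 246, 2930]); translate([1312, 0, 0]) cube([805, 246, 2089]); }
translate([0, 3384, 0]) cube([3210, 246, 2930]);
translate([0, 246, 0]) cube([246, 3138, 2930]);
translate([2964, 246, 0]) cube([246, 3138, 2930]);


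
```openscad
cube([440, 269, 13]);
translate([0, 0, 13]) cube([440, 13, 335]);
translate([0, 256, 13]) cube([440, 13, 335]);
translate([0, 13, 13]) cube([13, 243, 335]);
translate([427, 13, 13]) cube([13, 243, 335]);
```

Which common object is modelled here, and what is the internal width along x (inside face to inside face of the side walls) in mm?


An open box. The internal width is 414 mm.

A 440×269 base slab with four walls standing on it — an open box. The base is 440 mm wide and the walls are 13 mm thick, so the internal width is 440 − 2 × 13 = 414 mm.


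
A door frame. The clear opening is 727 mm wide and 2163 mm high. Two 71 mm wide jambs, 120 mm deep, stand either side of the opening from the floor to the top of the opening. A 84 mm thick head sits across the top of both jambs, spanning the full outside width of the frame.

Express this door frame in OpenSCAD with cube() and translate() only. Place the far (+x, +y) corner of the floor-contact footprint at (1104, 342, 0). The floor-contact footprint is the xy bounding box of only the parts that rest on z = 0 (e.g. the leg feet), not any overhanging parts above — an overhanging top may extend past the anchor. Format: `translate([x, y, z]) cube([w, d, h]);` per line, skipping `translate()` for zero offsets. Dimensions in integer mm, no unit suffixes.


translate([235, 222, 0]) cube([71, 120, 2163]);
translate([1033, 222, 0]) cube([71, 120, 2163]);
translate([235, 222, 2163]) cube([869, 120, 84]);


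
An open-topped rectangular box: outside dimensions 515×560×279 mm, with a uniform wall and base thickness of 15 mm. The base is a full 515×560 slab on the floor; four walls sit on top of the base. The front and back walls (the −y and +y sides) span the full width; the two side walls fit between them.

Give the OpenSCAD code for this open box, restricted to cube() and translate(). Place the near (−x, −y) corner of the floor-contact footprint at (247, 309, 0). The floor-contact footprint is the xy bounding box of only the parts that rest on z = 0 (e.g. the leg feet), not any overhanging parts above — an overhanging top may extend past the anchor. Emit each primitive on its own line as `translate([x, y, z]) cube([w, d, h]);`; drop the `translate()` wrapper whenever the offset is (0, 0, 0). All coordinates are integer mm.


translate([247, 309, 0]) cube([515, 560, 15]);
translate([247, 309, 15]) cube([515, 15, 264]);
translate([247, 854, 15]) cube([515, 15, 264]);
translate([247, 324, 15]) cube([15, 530, 264]);
translate([747, 324, 15]) cube([15, 530, 264]);


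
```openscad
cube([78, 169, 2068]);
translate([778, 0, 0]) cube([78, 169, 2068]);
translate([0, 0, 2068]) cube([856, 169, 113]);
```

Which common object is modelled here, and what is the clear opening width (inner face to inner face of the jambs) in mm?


A door frame. The clear opening width is 700 mm.

Two 2068 mm tall posts with a header on top — a door frame. The left jamb is 78 mm wide at x = 0; the right jamb starts at x = 778. The clear opening is 778 − 78 = 700 mm.


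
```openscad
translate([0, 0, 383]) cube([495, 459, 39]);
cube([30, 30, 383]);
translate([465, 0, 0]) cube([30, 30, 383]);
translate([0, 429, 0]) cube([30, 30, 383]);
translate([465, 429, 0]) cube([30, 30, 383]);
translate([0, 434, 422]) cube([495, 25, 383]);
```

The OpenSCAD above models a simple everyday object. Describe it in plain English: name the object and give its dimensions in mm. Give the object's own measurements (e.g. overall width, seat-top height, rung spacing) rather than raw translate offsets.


A chair. The seat is a 495×459×39 mm slab with its top at z = 422 mm, on four 30×30 mm corner legs (flush with the seat edges, standing on z = 0). A flat backrest 25 mm thick, 383 mm tall, spans the full seat width and rises from the seat top along its +y edge, rear face flush with the rear of the seat.


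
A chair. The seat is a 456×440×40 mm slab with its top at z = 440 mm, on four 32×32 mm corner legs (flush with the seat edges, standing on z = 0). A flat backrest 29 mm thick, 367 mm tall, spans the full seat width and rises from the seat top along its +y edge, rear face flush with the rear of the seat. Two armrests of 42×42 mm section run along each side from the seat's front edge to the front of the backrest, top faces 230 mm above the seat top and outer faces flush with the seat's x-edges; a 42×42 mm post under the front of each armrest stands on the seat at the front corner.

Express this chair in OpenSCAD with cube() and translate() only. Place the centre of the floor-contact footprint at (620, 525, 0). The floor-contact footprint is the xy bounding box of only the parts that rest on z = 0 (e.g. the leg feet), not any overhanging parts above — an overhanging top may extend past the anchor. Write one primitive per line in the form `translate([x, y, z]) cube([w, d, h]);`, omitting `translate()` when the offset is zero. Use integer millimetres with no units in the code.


// leg_h = 440 - 40 = 400
// arm post h = 230 - 42 = 188
translate([392, 305, 400]) cube([456, 440, 40]);
translate([392, 305, 0]) cube([32, 32, 400]);
translate([816, 305, 0]) cube([32, 32, 400]);
translate([392, 713, 0]) cube([32, 32, 400]);
translate([816, 713, 0]) cube([32, 32, 400]);
translate([392, 716, 440]) cube([456, 29, 367]);
translate([392, 305, 628]) cube([42, 411, 42]);
translate([806, 305, 628]) cube([42, 411, 42]);
translate([392, 305, 440]) cube([42, 42, 188]);
translate([806, 305, 440]) cube([42, 42, 188]);


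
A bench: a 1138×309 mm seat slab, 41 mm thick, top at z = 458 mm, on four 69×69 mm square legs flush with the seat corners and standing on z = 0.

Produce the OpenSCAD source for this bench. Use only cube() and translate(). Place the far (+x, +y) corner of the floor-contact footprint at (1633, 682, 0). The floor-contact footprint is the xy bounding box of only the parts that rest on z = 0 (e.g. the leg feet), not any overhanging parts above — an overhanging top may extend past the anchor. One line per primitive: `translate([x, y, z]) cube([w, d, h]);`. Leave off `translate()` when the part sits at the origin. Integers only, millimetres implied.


translate([495, 373, 417]) cube([1138, 309, 41]);
translate([495, 373, 0]) cube([69, 69, 417]);
translate([495, 613, 0]) cube([69, 69, 417]);
translate([1564, 373, 0]) cube([69, 69, 417]);
translate([1564, 613, 0]) cube([69, 69, 417]);


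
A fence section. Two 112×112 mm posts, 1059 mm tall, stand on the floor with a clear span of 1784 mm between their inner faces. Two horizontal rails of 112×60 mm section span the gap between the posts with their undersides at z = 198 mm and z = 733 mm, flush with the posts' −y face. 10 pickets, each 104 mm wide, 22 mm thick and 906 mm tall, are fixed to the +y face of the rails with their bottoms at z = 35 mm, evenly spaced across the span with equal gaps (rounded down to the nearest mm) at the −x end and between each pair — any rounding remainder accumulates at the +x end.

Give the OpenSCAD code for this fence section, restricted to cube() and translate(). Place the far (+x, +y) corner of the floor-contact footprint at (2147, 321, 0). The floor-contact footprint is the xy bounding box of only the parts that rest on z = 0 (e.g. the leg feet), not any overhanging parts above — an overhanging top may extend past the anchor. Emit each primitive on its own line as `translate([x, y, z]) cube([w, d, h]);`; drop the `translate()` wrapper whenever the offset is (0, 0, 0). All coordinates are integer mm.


translate([139, 209, 0]) cube([112, 112, 1059]);
translate([2035, 209, 0]) cube([112, 112, 1059]);
translate([251, 209, 198]) cube([1784, 112, 60]);
translate([251, 209, 733]) cube([1784, 112, 60]);
translate([318, 321, 35]) cube([104, 22, 906]);
translate([489, 321, 35]) cube([104, 22, 906]);
translate([660, 321, 35]) cube([104, 22, 906]);
translate([831, 321, 35]) cube([104, 22, 906]);
translate([1002, 321, 35]) cube([104, 22, 906]);
translate([1173, 321, 35]) cube([104, 22, 906]);
translate([1344, 321, 35]) cube([104, 22, 906]);
translate([1515, 321, 35]) cube([104, 22, 906]);
translate([1686, 321, 35]) cube([104, 22, 906]);
translate([1857, 321, 35]) cube([104, 22, 906]);


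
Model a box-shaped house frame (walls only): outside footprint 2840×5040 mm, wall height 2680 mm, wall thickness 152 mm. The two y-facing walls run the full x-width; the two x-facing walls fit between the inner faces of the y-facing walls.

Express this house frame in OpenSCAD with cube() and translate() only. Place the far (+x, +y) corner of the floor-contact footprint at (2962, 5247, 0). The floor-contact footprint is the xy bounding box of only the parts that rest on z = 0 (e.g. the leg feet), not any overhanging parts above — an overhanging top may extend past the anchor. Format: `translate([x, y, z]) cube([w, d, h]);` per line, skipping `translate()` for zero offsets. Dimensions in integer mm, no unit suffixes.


translate([122, 207, 0]) cube([2840, 152, 2680]);
translate([122, 5095, 0]) cube([2840, 152, 2680]);
translate([122, 359, 0]) cube([152, 4736, 2680]);
translate([2810, 359, 0]) cube([152, 4736, 2680]);


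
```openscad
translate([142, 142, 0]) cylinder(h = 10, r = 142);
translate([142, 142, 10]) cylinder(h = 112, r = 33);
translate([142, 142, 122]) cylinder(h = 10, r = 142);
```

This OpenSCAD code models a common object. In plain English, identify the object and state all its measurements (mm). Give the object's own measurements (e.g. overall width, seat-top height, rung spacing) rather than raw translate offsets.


A spool: two coaxial disc flanges of radius 142 mm and thickness 10 mm, joined by a core cylinder of radius 33 mm and height 112 mm. The lower flange rests on z = 0 and the three cylinders share a vertical axis.


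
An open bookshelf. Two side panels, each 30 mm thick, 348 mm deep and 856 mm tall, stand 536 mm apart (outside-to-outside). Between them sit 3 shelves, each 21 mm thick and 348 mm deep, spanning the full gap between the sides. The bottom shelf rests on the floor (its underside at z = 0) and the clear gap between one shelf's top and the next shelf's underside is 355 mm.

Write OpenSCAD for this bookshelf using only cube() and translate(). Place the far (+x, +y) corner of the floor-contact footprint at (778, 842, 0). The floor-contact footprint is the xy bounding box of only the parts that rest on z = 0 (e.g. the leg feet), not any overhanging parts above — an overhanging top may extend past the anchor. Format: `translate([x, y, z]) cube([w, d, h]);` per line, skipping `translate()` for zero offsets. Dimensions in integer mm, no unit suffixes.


translate([242, 494, 0]) cube([30, 348, 856]);
translate([748, 494, 0]) cube([30, 348, 856]);
translate([272, 494, 0]) cube([476, 348, 21]);
translate([272, 494, 376]) cube([476, 348, 21]);
translate([272, 494, 752]) cube([476, 348, 21]);


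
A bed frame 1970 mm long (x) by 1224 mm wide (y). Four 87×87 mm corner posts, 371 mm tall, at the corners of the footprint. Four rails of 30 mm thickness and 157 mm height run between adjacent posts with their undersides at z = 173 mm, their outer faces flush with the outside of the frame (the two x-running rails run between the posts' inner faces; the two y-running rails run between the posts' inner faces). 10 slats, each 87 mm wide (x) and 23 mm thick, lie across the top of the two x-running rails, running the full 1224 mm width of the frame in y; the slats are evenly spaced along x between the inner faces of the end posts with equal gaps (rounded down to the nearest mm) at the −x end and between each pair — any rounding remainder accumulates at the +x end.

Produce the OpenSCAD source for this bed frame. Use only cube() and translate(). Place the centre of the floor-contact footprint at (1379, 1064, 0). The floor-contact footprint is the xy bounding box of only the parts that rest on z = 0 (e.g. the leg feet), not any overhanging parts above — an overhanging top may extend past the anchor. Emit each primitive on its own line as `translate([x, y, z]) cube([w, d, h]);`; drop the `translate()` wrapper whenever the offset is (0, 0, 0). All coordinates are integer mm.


translate([394, 452, 0]) cube([87, 87, 371]);
translate([394, 1589, 0]) cube([87, 87, 371]);
translate([2277, 452, 0]) cube([87, 87, 371]);
translate([2277, 1589, 0]) cube([87, 87, 371]);
translate([481, 452, 173]) cube([1796, 30, 157]);
translate([481, 1646, 173]) cube([1796, 30, 157]);
translate([394, 539, 173]) cube([30, 1050, 157]);
translate([2334, 539, 173]) cube([30, 1050, 157]);
translate([565, 452, 330]) cube([87, 1224, 23]);
translate([736, 452, 330]) cube([87, 1224, 23]);
translate([907, 452, 330]) cube([87, 1224, 23]);
translate([1078, 452, 330]) cube([87, 1224, 23]);
translate([1249, 452, 330]) cube([87, 1224, 23]);
translate([1420, 452, 330]) cube([87, 1224, 23]);
translate([1591, 452, 330]) cube([87, 1224, 23]);
translate([1762, 452, 330]) cube([87, 1224, 23]);
translate([1933, 452, 330]) cube([87, 1224, 23]);
translate([2104, 452, 330]) cube([87, 1224, 23]);


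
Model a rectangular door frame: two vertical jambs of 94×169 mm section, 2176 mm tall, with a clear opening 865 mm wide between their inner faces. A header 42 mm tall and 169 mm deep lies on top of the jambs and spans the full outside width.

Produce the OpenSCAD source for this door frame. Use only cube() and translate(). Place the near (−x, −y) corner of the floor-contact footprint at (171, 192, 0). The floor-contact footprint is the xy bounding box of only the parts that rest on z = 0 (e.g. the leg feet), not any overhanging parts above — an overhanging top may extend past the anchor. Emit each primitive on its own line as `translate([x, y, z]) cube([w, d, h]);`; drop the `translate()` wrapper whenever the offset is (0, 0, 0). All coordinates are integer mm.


translate([171, 192, 0]) cube([94, 169, 2176]);
translate([1130, 192, 0]) cube([94, 169, 2176]);
translate([171, 192, 2176]) cube([1053, 169, 42]);


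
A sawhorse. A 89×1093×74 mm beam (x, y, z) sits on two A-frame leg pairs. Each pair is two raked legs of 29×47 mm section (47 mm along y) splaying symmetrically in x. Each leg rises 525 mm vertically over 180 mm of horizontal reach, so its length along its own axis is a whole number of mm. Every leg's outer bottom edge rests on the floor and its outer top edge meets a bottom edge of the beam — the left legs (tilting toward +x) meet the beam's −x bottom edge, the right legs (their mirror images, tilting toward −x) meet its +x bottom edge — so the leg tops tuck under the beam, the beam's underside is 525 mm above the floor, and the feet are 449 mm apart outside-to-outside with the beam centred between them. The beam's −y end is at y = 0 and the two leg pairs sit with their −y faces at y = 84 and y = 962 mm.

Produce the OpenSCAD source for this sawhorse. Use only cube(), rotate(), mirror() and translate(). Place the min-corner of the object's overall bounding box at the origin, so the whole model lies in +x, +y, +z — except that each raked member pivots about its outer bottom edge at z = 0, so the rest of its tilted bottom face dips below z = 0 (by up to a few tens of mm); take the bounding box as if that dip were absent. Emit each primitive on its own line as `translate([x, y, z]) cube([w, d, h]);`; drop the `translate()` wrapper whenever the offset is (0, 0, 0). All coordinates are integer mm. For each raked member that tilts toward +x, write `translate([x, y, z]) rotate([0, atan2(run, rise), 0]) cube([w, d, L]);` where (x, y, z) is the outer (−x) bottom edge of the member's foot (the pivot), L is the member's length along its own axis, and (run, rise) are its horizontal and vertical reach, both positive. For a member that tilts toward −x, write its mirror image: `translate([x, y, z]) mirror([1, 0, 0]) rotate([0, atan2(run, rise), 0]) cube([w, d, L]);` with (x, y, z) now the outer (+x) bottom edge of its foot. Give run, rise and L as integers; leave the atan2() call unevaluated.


// leg length = √(180² + 525²) = 555
// right-leg outer foot x = 2·180 + 89 = 449
// beam min-corner = (180, 0, 525)
translate([180, 0, 525]) cube([89, 1093, 74]);
translate([0, 84, 0]) rotate([0, atan2(180, 525), 0]) cube([29, 47, 555]);
translate([449, 84, 0]) mirror([1, 0, 0]) rotate([0, atan2(180, 525), 0]) cube([29, 47, 555]);
translate([0, 962, 0]) rotate([0, atan2(180, 525), 0]) cube([29, 47, 555]);
translate([449, 962, 0]) mirror([1, 0, 0]) rotate([0, atan2(180, 525), 0]) cube([29, 47, 555]);


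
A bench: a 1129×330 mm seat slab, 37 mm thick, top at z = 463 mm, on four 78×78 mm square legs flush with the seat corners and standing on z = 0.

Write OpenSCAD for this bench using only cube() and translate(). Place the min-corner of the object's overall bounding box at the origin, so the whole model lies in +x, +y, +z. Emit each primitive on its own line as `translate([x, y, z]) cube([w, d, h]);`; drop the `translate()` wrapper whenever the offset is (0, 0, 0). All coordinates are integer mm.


translate([0, 0, 426]) cube([1129, 330, 37]);
cube([78, 78, 426]);
translate([0, 252, 0]) cube([78, 78, 426]);
translate([1051, 0, 0]) cube([78, 78, 426]);
translate([1051, 252, 0]) cube([78, 78, 426]);


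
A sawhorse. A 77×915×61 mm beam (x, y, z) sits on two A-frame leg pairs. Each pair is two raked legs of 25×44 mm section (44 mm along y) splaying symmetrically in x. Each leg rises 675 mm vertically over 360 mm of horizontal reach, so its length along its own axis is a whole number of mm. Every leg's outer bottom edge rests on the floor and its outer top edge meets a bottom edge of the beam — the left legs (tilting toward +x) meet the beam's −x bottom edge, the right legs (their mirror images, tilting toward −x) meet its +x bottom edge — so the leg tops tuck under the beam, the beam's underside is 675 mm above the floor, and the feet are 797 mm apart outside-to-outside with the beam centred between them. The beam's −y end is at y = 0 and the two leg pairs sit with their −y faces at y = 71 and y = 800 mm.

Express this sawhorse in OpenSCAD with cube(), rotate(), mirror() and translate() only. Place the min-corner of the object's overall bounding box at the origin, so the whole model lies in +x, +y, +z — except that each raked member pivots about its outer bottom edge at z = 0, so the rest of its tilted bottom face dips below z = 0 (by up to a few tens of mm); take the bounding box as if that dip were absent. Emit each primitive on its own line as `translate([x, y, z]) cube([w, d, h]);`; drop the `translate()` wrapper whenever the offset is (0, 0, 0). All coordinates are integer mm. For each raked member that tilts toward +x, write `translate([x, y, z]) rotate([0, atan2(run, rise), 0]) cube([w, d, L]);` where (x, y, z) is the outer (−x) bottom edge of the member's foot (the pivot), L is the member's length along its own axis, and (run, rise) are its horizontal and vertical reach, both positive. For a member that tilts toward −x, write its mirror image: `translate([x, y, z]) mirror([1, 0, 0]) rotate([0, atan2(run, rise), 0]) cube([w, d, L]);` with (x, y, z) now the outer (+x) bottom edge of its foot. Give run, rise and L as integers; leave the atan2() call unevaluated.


translate([360, 0, 675]) cube([77, 915, 61]);
translate([0, 71, 0]) rotate([0, atan2(360, 675), 0]) cube([25, 44, 765]);
translate([797, 71, 0]) mirror([1, 0, 0]) rotate([0, atan2(360, 675), 0]) cube([25, 44, 765]);
translate([0, 800, 0]) rotate([0, atan2(360, 675), 0]) cube([25, 44, 765]);
translate([797, 800, 0]) mirror([1, 0, 0]) rotate([0, atan2(360, 675), 0]) cube([25, 44, 765]);
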